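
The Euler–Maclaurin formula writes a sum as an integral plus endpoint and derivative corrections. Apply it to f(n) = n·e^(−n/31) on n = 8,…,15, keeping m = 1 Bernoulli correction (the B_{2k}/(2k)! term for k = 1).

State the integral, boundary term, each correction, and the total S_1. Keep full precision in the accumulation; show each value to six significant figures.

The integral term ∫_8^15 x·e^(−x/31) dx = 55.0313.
Boundary: ½(f(8) + f(15)) = ½(6.18036 + 9.24589) = 7.71313.
Running total after boundary: 62.7445.
Order-1 term: 1/12 · (0.318138 − 0.573179) = -0.0212534.

S_1 ≈ 62.7232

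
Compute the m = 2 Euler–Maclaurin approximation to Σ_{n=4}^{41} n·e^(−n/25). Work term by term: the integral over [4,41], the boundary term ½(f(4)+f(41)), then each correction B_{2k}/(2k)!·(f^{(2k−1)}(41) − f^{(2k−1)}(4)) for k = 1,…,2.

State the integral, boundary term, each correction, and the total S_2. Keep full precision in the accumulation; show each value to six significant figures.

The integral term ∫_4^41 x·e^(−x/25) dx = 297.737.
½[f(4) + f(41)] = ½[3.40858 + 7.95318] = 5.68088.
So far: 303.418.
Correction k=1: B_{2}/2! · (f^{(1)}(41) − f^{(1)}(4)) = 1/12 · (-0.124147 − 0.715801) = -0.0699957.
Partial sum through k=1: 303.348.
Correction k=2: B_{4}/4! · (f^{(3)}(41) − f^{(3)}(4)) = −1/720 · (0.000422101 − 0.00387214) = 4.79172e-06.

S_2 ≈ 303.348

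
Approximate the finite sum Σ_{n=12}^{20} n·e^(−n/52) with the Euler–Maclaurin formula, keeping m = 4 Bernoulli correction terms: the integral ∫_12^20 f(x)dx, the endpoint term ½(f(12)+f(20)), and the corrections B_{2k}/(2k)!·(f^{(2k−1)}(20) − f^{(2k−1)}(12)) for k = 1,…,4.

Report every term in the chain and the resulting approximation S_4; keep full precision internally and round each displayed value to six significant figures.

S_4 ≈ 105.142

∫_12^20 x·e^(−x/52) dx evaluates to 93.5874.
Boundary: ½(f(12) + f(20)) = ½(9.52707 + 13.6142) = 11.5707.
Integral + boundary = 105.158.
Order-1 term: 1/12 · (0.418900 − 0.610710) = -0.0159841.
Partial sum through k=1: 105.142.
Order-2 term: −1/720 · (0.000658404 − 0.000813075) = 2.14821e-07.
Partial sum through k=2: 105.142.
Order-3 term: 1/30240 · (4.29693e-07 − 5.17861e-07) = -2.91561e-12.
Partial sum through k=3: 105.142.
Order-4 term: −1/1209600 · (2.27771e-10 − 2.71830e-10) = 3.64244e-17.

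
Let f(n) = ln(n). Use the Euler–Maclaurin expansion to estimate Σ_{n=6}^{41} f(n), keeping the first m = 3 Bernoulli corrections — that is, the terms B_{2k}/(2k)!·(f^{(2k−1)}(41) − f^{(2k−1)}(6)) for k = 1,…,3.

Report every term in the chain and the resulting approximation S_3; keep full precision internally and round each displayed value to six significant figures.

Integral: ∫_6^41 ln(x) dx = 106.506.
Boundary: ½(f(6) + f(41)) = ½(1.79176 + 3.71357) = 2.75267.
Integral + boundary = 109.259.
k=1: B_{2}/(2)! × [f^{(1)}(41) − f^{(1)}(6)] = 1/12 × (0.0243902 − 0.166667) = -0.0118564.
Partial sum through k=1: 109.247.
k=2: B_{4}/(4)! × [f^{(3)}(41) − f^{(3)}(6)] = −1/720 × (2.90187e-05 − 0.00925926) = 1.28198e-05.
Partial sum through k=2: 109.247.
k=3: B_{6}/(6)! × [f^{(5)}(41) − f^{(5)}(6)] = 1/30240 × (2.07153e-07 − 0.00308642) = -1.02057e-07.

S_3 ≈ 109.247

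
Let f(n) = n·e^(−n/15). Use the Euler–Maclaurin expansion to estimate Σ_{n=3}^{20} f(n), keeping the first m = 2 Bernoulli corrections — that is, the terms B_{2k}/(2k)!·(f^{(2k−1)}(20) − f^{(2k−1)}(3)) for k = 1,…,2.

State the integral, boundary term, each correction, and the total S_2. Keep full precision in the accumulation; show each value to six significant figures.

∫_3^20 x·e^(−x/15) dx evaluates to 82.6688.
Endpoint term: (f(3) + f(20))/2 = (2.45619 + 5.27194)/2 = 3.86407.
So far: 86.5329.
Order-1 term: 1/12 · (-0.0878657 − 0.654985) = -0.0619042.
After k=1: 86.4710.
Order-2 term: −1/720 · (0.00195257 − 0.0101886) = 1.14390e-05.

S_2 ≈ 86.4710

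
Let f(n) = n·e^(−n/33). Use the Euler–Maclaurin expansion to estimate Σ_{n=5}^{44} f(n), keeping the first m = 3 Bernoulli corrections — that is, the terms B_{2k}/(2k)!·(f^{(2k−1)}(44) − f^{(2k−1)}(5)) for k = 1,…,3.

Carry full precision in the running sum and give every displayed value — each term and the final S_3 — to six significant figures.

∫_5^44 x·e^(−x/33) dx evaluates to 407.893.
Endpoint term: (f(5) + f(44))/2 = (4.29702 + 11.5983)/2 = 7.94765.
Integral + boundary = 415.841.
k=1: B_{2}/(2)! × [f^{(1)}(44) − f^{(1)}(5)] = 1/12 × (-0.0878657 − 0.729192) = -0.0680881.
Partial sum through k=1: 415.773.
k=2: B_{4}/(4)! × [f^{(3)}(44) − f^{(3)}(5)] = −1/720 × (0.000403424 − 0.00224794) = 2.56182e-06.
Partial sum through k=2: 415.773.
k=3: B_{6}/(6)! × [f^{(5)}(44) − f^{(5)}(5)] = 1/30240 × (8.14998e-07 − 3.51357e-06) = -8.92384e-11.

S_3 ≈ 415.773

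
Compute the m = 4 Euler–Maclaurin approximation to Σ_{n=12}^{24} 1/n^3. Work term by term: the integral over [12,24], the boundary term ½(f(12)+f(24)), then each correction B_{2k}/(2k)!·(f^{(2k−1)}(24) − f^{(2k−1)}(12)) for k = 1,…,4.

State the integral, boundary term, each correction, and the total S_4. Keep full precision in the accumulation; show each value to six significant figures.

∫_12^24 1/x^3 dx evaluates to 0.00260417.
Endpoint term: (f(12) + f(24))/2 = (0.000578704 + 7.23380e-05)/2 = 0.000325521.
Integral + boundary = 0.00292969.
Correction k=1: B_{2}/2! · (f^{(1)}(24) − f^{(1)}(12)) = 1/12 · (-9.04225e-06 − (-0.000144676)) = 1.13028e-05.
Partial sum through k=1: 0.00294099.
Correction k=2: B_{4}/4! · (f^{(3)}(24) − f^{(3)}(12)) = −1/720 · (-3.13967e-07 − (-2.00939e-05)) = -2.74721e-08.
Partial sum through k=2: 0.00294096.
Correction k=3: B_{6}/6! · (f^{(5)}(24) − f^{(5)}(12)) = 1/30240 · (-2.28934e-08 − (-5.86071e-06)) = 1.93050e-10.
Partial sum through k=3: 0.00294096.
Correction k=4: B_{8}/8! · (f^{(7)}(24) − f^{(7)}(12)) = −1/1209600 · (-2.86168e-09 − (-2.93036e-06)) = -2.42022e-12.

S_4 ≈ 0.00294096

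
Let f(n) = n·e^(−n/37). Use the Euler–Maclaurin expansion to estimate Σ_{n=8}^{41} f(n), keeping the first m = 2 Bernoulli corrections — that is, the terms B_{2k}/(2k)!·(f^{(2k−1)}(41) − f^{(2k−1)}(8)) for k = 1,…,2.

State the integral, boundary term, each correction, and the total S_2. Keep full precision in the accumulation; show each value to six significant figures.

The integral term ∫_8^41 x·e^(−x/37) dx = 388.351.
½[f(8) + f(41)] = ½[6.44449 + 13.5375] = 9.99100.
So far: 398.342.
Order-1 term: 1/12 · (-0.0356955 − 0.631386) = -0.0555901.
Running total after k=1: 398.286.
Order-2 term: −1/720 · (0.000456297 − 0.00163806) = 1.64134e-06.

S_2 ≈ 398.286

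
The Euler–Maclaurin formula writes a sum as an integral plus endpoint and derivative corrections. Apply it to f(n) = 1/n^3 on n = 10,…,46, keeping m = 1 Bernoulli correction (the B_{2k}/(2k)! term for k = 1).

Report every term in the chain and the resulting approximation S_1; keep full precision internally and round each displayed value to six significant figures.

S_1 ≈ 0.00529379

The integral term ∫_10^46 1/x^3 dx = 0.00476371.
½[f(10) + f(46)] = ½[0.00100000 + 1.02737e-05] = 0.000505137.
So far: 0.00526884.
Correction k=1: B_{2}/2! · (f^{(1)}(46) − f^{(1)}(10)) = 1/12 · (-6.70023e-07 − (-0.000300000)) = 2.49442e-05.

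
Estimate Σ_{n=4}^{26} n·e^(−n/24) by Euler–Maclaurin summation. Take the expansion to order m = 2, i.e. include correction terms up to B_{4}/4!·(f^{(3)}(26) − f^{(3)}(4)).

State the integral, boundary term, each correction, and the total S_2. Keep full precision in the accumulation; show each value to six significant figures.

S_2 ≈ 168.709

Integral: ∫_4^26 x·e^(−x/24) dx = 162.677.
Endpoint term: (f(4) + f(26))/2 = (3.38593 + 8.80010)/2 = 6.09301.
So far: 168.770.
Order-1 term: 1/12 · (-0.0282055 − 0.705401) = -0.0611339.
After k=1: 168.709.
Order-2 term: −1/720 · (0.00112626 − 0.00416383) = 4.21885e-06.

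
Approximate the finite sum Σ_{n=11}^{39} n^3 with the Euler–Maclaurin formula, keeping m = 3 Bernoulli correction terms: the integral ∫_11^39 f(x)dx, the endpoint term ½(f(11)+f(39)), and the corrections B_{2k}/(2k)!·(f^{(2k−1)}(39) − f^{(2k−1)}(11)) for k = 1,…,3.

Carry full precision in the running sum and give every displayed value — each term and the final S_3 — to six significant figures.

S_3 ≈ 605375

Integral: ∫_11^39 x^3 dx = 574700.
Endpoint term: (f(11) + f(39))/2 = (1331.00 + 59319.0)/2 = 30325.0.
Running total after boundary: 605025.
Order-1 term: 1/12 · (4563.00 − 363.000) = 350.000.
Running total after k=1: 605375.
Order-2 term: −1/720 · (6.00000 − 6.00000) = 0.00000.
Running total after k=2: 605375.
Order-3 term: 1/30240 · (0.00000 − 0.00000) = 0.00000.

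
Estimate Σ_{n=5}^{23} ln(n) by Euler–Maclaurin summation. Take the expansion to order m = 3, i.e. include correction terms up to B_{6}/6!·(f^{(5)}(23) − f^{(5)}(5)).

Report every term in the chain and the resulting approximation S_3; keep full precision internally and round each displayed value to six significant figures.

∫_5^23 ln(x) dx evaluates to 46.0692.
½[f(5) + f(23)] = ½[1.60944 + 3.13549] = 2.37247.
Running total after boundary: 48.4416.
Correction k=1: B_{2}/2! · (f^{(1)}(23) − f^{(1)}(5)) = 1/12 · (0.0434783 − 0.200000) = -0.0130435.
Partial sum through k=1: 48.4286.
Correction k=2: B_{4}/4! · (f^{(3)}(23) − f^{(3)}(5)) = −1/720 · (0.000164379 − 0.0160000) = 2.19939e-05.
Partial sum through k=2: 48.4286.
Correction k=3: B_{6}/6! · (f^{(5)}(23) − f^{(5)}(5)) = 1/30240 · (3.72883e-06 − 0.00768000) = -2.53845e-07.

S_3 ≈ 48.4286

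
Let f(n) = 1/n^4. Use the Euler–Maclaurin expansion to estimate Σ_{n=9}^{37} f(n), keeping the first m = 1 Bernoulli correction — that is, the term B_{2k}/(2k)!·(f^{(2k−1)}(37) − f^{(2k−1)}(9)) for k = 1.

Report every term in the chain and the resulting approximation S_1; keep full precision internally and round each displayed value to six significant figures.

S_1 ≈ 0.000532782

∫_9^37 1/x^4 dx evaluates to 0.000450667.
Boundary: ½(f(9) + f(37)) = ½(0.000152416 + 5.33572e-07) = 7.64747e-05.
Integral + boundary = 0.000527141.
Order-1 term: 1/12 · (-5.76835e-08 − (-6.77404e-05)) = 5.64022e-06.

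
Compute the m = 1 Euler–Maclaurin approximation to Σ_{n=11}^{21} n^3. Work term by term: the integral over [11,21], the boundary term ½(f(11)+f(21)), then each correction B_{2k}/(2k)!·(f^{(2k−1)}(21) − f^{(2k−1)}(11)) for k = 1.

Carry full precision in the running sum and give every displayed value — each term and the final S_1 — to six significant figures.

∫_11^21 x^3 dx evaluates to 44960.0.
Endpoint term: (f(11) + f(21))/2 = (1331.00 + 9261.00)/2 = 5296.00.
So far: 50256.0.
Correction k=1: B_{2}/2! · (f^{(1)}(21) − f^{(1)}(11)) = 1/12 · (1323.00 − 363.000) = 80.0000.

S_1 ≈ 50336.0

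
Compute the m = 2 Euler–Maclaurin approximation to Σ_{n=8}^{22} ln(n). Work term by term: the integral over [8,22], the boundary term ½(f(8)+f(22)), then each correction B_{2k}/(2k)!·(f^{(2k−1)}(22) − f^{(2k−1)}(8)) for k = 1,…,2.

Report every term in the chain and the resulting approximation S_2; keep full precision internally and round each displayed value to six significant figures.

∫_8^22 ln(x) dx evaluates to 37.3674.
Boundary: ½(f(8) + f(22)) = ½(2.07944 + 3.09104) = 2.58524.
So far: 39.9526.
Correction k=1: B_{2}/2! · (f^{(1)}(22) − f^{(1)}(8)) = 1/12 · (0.0454545 − 0.125000) = -0.00662879.
Partial sum through k=1: 39.9460.
Correction k=2: B_{4}/4! · (f^{(3)}(22) − f^{(3)}(8)) = −1/720 · (0.000187829 − 0.00390625) = 5.16447e-06.

S_2 ≈ 39.9460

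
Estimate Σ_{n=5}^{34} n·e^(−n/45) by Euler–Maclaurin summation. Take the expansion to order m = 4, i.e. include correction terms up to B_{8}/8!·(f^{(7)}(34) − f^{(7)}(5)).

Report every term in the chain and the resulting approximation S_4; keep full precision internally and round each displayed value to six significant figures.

S_4 ≈ 353.595

Integral: ∫_5^34 x·e^(−x/45) dx = 343.429.
½[f(5) + f(34)] = ½[4.47420 + 15.9715] = 10.2228.
Integral + boundary = 353.652.
k=1: B_{2}/(2)! × [f^{(1)}(34) − f^{(1)}(5)] = 1/12 × (0.114828 − 0.795413) = -0.0567154.
Running total after k=1: 353.595.
k=2: B_{4}/(4)! × [f^{(3)}(34) − f^{(3)}(5)] = −1/720 × (0.000520655 − 0.00127659) = 1.04991e-06.
Running total after k=2: 353.595.
k=3: B_{6}/(6)! × [f^{(5)}(34) − f^{(5)}(5)] = 1/30240 × (4.86225e-07 − 1.06685e-06) = -1.92007e-11.
Running total after k=3: 353.595.
k=4: B_{8}/(8)! × [f^{(7)}(34) − f^{(7)}(5)] = −1/1209600 × (3.53252e-10 − 7.42368e-10) = 3.21689e-16.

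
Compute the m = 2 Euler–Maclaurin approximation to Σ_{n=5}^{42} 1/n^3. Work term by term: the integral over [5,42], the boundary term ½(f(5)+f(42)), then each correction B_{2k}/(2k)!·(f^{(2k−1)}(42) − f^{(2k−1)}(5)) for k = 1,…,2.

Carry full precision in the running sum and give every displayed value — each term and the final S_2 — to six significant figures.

Integral: ∫_5^42 1/x^3 dx = 0.0197166.
Endpoint term: (f(5) + f(42))/2 = (0.00800000 + 1.34975e-05)/2 = 0.00400675.
Running total after boundary: 0.0237233.
Order-1 term: 1/12 · (-9.64104e-07 − (-0.00480000)) = 0.000399920.
Partial sum through k=1: 0.0241232.
Order-2 term: −1/720 · (-1.09309e-08 − (-0.00384000)) = -5.33332e-06.

S_2 ≈ 0.0241179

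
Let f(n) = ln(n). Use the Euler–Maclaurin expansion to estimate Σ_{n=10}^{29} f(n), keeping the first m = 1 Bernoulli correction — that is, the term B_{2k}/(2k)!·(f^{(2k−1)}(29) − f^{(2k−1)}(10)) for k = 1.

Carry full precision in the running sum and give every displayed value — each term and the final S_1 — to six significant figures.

S_1 ≈ 58.4552

Integral: ∫_10^29 ln(x) dx = 55.6257.
½[f(10) + f(29)] = ½[2.30259 + 3.36730] = 2.83494.
So far: 58.4607.
Order-1 term: 1/12 · (0.0344828 − 0.100000) = -0.00545977.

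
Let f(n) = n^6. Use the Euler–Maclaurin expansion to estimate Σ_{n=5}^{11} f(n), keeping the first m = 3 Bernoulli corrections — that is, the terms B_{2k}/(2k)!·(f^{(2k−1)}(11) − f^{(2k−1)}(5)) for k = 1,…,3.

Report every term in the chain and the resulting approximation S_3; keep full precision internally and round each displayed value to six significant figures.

Integral: ∫_5^11 x^6 dx = 2.77272e+06.
Boundary: ½(f(5) + f(11)) = ½(15625.0 + 1.77156e+06) = 893593.
Integral + boundary = 3.66631e+06.
Correction k=1: B_{2}/2! · (f^{(1)}(11) − f^{(1)}(5)) = 1/12 · (966306 − 18750.0) = 78963.0.
Running total after k=1: 3.74528e+06.
Correction k=2: B_{4}/4! · (f^{(3)}(11) − f^{(3)}(5)) = −1/720 · (159720 − 15000.0) = -201.000.
Running total after k=2: 3.74508e+06.
Correction k=3: B_{6}/6! · (f^{(5)}(11) − f^{(5)}(5)) = 1/30240 · (7920.00 − 3600.00) = 0.142857.

S_3 ≈ 3.74508e+06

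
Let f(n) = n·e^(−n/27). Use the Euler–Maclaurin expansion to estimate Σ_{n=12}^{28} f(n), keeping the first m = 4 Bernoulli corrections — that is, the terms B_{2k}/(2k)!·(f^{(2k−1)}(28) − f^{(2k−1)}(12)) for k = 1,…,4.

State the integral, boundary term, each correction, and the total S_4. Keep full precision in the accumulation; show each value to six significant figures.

S_4 ≈ 157.505

The integral term ∫_12^28 x·e^(−x/27) dx = 148.725.
Boundary: ½(f(12) + f(28)) = ½(7.69416 + 9.92610) = 8.81013.
Integral + boundary = 157.535.
Order-1 term: 1/12 · (-0.0131298 − 0.356211) = -0.0307784.
After k=1: 157.505.
Order-2 term: −1/720 · (0.000954564 − 0.00224770) = 1.79602e-06.
After k=2: 157.505.
Order-3 term: 1/30240 · (2.64354e-06 − 5.49625e-06) = -9.43357e-11.
After k=3: 157.505.
Order-4 term: −1/1209600 · (5.45632e-09 − 1.08494e-08) = 4.45859e-15.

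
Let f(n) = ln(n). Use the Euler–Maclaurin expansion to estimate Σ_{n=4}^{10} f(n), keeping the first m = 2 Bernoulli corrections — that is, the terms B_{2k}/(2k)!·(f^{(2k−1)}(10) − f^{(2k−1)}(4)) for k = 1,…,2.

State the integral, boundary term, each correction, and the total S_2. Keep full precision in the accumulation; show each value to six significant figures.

∫_4^10 ln(x) dx evaluates to 11.4807.
½[f(4) + f(10)] = ½[1.38629 + 2.30259] = 1.84444.
Integral + boundary = 13.3251.
k=1: B_{2}/(2)! × [f^{(1)}(10) − f^{(1)}(4)] = 1/12 × (0.100000 − 0.250000) = -0.0125000.
Running total after k=1: 13.3126.
k=2: B_{4}/(4)! × [f^{(3)}(10) − f^{(3)}(4)] = −1/720 × (0.00200000 − 0.0312500) = 4.06250e-05.

S_2 ≈ 13.3127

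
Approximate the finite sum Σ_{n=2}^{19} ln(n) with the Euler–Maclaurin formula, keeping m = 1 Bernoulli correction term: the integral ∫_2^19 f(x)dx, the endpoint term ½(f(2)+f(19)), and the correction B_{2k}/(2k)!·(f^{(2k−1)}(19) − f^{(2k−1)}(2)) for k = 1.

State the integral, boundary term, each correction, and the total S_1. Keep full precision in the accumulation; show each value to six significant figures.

S_1 ≈ 39.3396

Integral: ∫_2^19 ln(x) dx = 37.5580.
½[f(2) + f(19)] = ½[0.693147 + 2.94444] = 1.81879.
Running total after boundary: 39.3768.
Correction k=1: B_{2}/2! · (f^{(1)}(19) − f^{(1)}(2)) = 1/12 · (0.0526316 − 0.500000) = -0.0372807.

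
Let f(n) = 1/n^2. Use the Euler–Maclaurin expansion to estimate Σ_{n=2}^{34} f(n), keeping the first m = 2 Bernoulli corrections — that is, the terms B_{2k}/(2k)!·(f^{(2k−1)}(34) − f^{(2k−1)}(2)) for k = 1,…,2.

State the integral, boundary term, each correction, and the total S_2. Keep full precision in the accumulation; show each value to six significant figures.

Integral: ∫_2^34 1/x^2 dx = 0.470588.
Boundary: ½(f(2) + f(34)) = ½(0.250000 + 0.000865052) = 0.125433.
Integral + boundary = 0.596021.
Correction k=1: B_{2}/2! · (f^{(1)}(34) − f^{(1)}(2)) = 1/12 · (-5.08854e-05 − (-0.250000)) = 0.0208291.
After k=1: 0.616850.
Correction k=2: B_{4}/4! · (f^{(3)}(34) − f^{(3)}(2)) = −1/720 · (-5.28222e-07 − (-0.750000)) = -0.00104167.

S_2 ≈ 0.615808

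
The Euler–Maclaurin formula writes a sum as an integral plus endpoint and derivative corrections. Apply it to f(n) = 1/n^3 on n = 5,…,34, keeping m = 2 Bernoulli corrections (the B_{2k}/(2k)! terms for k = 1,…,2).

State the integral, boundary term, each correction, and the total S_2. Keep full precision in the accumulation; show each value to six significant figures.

Integral: ∫_5^34 1/x^3 dx = 0.0195675.
½[f(5) + f(34)] = ½[0.00800000 + 2.54427e-05] = 0.00401272.
Running total after boundary: 0.0235802.
Correction k=1: B_{2}/2! · (f^{(1)}(34) − f^{(1)}(5)) = 1/12 · (-2.24494e-06 − (-0.00480000)) = 0.000399813.
Running total after k=1: 0.0239800.
Correction k=2: B_{4}/4! · (f^{(3)}(34) − f^{(3)}(5)) = −1/720 · (-3.88399e-08 − (-0.00384000)) = -5.33328e-06.

S_2 ≈ 0.0239747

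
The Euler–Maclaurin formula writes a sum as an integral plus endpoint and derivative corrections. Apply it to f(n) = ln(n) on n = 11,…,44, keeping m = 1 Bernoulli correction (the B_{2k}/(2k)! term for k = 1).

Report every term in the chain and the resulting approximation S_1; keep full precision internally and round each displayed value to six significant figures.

S_1 ≈ 110.213

Integral: ∫_11^44 ln(x) dx = 107.127.
½[f(11) + f(44)] = ½[2.39790 + 3.78419] = 3.09104.
Running total after boundary: 110.219.
k=1: B_{2}/(2)! × [f^{(1)}(44) − f^{(1)}(11)] = 1/12 × (0.0227273 − 0.0909091) = -0.00568182.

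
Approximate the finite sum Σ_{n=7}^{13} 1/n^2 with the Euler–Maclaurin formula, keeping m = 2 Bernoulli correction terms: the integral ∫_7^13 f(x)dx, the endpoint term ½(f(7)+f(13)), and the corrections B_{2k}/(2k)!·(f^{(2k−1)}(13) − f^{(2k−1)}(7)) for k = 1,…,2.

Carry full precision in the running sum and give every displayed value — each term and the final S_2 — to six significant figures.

The integral term ∫_7^13 1/x^2 dx = 0.0659341.
Endpoint term: (f(7) + f(13))/2 = (0.0204082 + 0.00591716)/2 = 0.0131627.
Running total after boundary: 0.0790967.
Order-1 term: 1/12 · (-0.000910332 − (-0.00583090)) = 0.000410048.
Running total after k=1: 0.0795068.
Order-2 term: −1/720 · (-6.46390e-05 − (-0.00142798)) = -1.89352e-06.

S_2 ≈ 0.0795049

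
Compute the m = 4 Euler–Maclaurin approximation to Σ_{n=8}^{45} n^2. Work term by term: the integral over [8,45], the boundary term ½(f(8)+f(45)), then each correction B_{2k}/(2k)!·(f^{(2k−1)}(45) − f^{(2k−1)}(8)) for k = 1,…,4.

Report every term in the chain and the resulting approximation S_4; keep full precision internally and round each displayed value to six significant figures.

S_4 ≈ 31255.0

Integral: ∫_8^45 x^2 dx = 30204.3.
Endpoint term: (f(8) + f(45))/2 = (64.0000 + 2025.00)/2 = 1044.50.
Integral + boundary = 31248.8.
Correction k=1: B_{2}/2! · (f^{(1)}(45) − f^{(1)}(8)) = 1/12 · (90.0000 − 16.0000) = 6.16667.
After k=1: 31255.0.
Correction k=2: B_{4}/4! · (f^{(3)}(45) − f^{(3)}(8)) = −1/720 · (0.00000 − 0.00000) = 0.00000.
After k=2: 31255.0.
Correction k=3: B_{6}/6! · (f^{(5)}(45) − f^{(5)}(8)) = 1/30240 · (0.00000 − 0.00000) = 0.00000.
After k=3: 31255.0.
Correction k=4: B_{8}/8! · (f^{(7)}(45) − f^{(7)}(8)) = −1/1209600 · (0.00000 − 0.00000) = 0.00000.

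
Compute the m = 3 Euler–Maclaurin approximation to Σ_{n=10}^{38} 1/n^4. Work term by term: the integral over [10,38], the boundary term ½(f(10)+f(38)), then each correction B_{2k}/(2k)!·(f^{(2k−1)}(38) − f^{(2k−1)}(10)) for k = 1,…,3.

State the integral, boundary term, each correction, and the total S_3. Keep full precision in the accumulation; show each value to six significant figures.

Integral: ∫_10^38 1/x^4 dx = 0.000327259.
½[f(10) + f(38)] = ½[0.000100000 + 4.79585e-07] = 5.02398e-05.
Integral + boundary = 0.000377498.
Correction k=1: B_{2}/2! · (f^{(1)}(38) − f^{(1)}(10)) = 1/12 · (-5.04826e-08 − (-4.00000e-05)) = 3.32913e-06.
Running total after k=1: 0.000380828.
Correction k=2: B_{4}/4! · (f^{(3)}(38) − f^{(3)}(10)) = −1/720 · (-1.04881e-09 − (-1.20000e-05)) = -1.66652e-08.
Running total after k=2: 0.000380811.
Correction k=3: B_{6}/6! · (f^{(5)}(38) − f^{(5)}(10)) = 1/30240 · (-4.06740e-11 − (-6.72000e-06)) = 2.22221e-10.

S_3 ≈ 0.000380811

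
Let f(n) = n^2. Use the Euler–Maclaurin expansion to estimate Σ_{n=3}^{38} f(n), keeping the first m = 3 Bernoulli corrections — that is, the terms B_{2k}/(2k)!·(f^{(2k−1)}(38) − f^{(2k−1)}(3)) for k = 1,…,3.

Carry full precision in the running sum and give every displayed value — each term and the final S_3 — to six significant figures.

S_3 ≈ 19014.0

∫_3^38 x^2 dx evaluates to 18281.7.
Endpoint term: (f(3) + f(38))/2 = (9.00000 + 1444.00)/2 = 726.500.
Integral + boundary = 19008.2.
k=1: B_{2}/(2)! × [f^{(1)}(38) − f^{(1)}(3)] = 1/12 × (76.0000 − 6.00000) = 5.83333.
Running total after k=1: 19014.0.
k=2: B_{4}/(4)! × [f^{(3)}(38) − f^{(3)}(3)] = −1/720 × (0.00000 − 0.00000) = 0.00000.
Running total after k=2: 19014.0.
k=3: B_{6}/(6)! × [f^{(5)}(38) − f^{(5)}(3)] = 1/30240 × (0.00000 − 0.00000) = 0.00000.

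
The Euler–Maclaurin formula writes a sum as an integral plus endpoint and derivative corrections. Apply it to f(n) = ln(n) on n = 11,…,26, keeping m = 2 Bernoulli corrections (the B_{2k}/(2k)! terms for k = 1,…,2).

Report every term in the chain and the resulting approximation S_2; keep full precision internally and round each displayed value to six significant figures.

The integral term ∫_11^26 ln(x) dx = 43.3337.
½[f(11) + f(26)] = ½[2.39790 + 3.25810] = 2.82800.
Running total after boundary: 46.1617.
Order-1 term: 1/12 · (0.0384615 − 0.0909091) = -0.00437063.
Partial sum through k=1: 46.1573.
Order-2 term: −1/720 · (0.000113792 − 0.00150263) = 1.92894e-06.

S_2 ≈ 46.1573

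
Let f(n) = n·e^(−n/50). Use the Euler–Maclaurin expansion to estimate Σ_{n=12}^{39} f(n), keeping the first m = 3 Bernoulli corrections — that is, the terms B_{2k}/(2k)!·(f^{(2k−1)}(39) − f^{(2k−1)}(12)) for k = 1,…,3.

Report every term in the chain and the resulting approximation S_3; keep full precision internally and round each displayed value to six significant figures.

S_3 ≈ 412.257

Integral: ∫_12^39 x·e^(−x/50) dx = 398.640.
½[f(12) + f(39)] = ½[9.43953 + 17.8778] = 13.6587.
So far: 412.298.
Correction k=1: B_{2}/2! · (f^{(1)}(39) − f^{(1)}(12)) = 1/12 · (0.100849 − 0.597837) = -0.0414157.
Running total after k=1: 412.257.
Correction k=2: B_{4}/4! · (f^{(3)}(39) − f^{(3)}(12)) = −1/720 · (0.000407065 − 0.000868437) = 6.40795e-07.
Running total after k=2: 412.257.
Correction k=3: B_{6}/6! · (f^{(5)}(39) − f^{(5)}(12)) = 1/30240 · (3.09516e-07 − 5.99096e-07) = -9.57606e-12.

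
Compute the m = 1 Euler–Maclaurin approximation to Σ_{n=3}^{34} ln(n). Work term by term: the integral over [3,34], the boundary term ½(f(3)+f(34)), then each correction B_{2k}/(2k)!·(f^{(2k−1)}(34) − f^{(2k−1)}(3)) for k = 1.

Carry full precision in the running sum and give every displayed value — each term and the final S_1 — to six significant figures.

Integral: ∫_3^34 ln(x) dx = 85.6004.
½[f(3) + f(34)] = ½[1.09861 + 3.52636] = 2.31249.
So far: 87.9129.
Correction k=1: B_{2}/2! · (f^{(1)}(34) − f^{(1)}(3)) = 1/12 · (0.0294118 − 0.333333) = -0.0253268.

S_1 ≈ 87.8876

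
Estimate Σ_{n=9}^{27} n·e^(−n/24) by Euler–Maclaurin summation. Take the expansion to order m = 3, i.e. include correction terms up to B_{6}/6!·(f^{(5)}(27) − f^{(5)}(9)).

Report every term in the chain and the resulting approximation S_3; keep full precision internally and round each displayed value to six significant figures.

S_3 ≈ 154.395

Integral: ∫_9^27 x·e^(−x/24) dx = 146.958.
½[f(9) + f(27)] = ½[6.18560 + 8.76562] = 7.47561.
Running total after boundary: 154.434.
Correction k=1: B_{2}/2! · (f^{(1)}(27) − f^{(1)}(9)) = 1/12 · (-0.0405816 − 0.429556) = -0.0391781.
Partial sum through k=1: 154.395.
Correction k=2: B_{4}/4! · (f^{(3)}(27) − f^{(3)}(9)) = −1/720 · (0.00105681 − 0.00313218) = 2.88245e-06.
Partial sum through k=2: 154.395.
Correction k=3: B_{6}/6! · (f^{(5)}(27) − f^{(5)}(9)) = 1/30240 · (3.79180e-06 − 9.58090e-06) = -1.91439e-10.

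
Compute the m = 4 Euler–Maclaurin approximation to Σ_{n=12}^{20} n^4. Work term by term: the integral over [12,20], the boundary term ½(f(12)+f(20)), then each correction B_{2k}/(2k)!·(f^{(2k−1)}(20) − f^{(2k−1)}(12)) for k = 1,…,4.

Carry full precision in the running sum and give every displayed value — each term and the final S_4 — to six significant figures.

∫_12^20 x^4 dx evaluates to 590234.
Boundary: ½(f(12) + f(20)) = ½(20736.0 + 160000) = 90368.0.
Integral + boundary = 680602.
Order-1 term: 1/12 · (32000.0 − 6912.00) = 2090.67.
After k=1: 682692.
Order-2 term: −1/720 · (480.000 − 288.000) = -0.266667.
After k=2: 682692.
Order-3 term: 1/30240 · (0.00000 − 0.00000) = 0.00000.
After k=3: 682692.
Order-4 term: −1/1209600 · (0.00000 − 0.00000) = 0.00000.

S_4 ≈ 682692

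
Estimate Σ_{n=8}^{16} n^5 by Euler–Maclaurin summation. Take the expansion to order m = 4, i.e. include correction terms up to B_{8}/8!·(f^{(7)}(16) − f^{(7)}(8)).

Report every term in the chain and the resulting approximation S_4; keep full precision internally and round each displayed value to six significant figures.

S_4 ≈ 3.31877e+06

∫_8^16 x^5 dx evaluates to 2.75251e+06.
½[f(8) + f(16)] = ½[32768.0 + 1.04858e+06] = 540672.
Integral + boundary = 3.29318e+06.
Correction k=1: B_{2}/2! · (f^{(1)}(16) − f^{(1)}(8)) = 1/12 · (327680 − 20480.0) = 25600.0.
After k=1: 3.31878e+06.
Correction k=2: B_{4}/4! · (f^{(3)}(16) − f^{(3)}(8)) = −1/720 · (15360.0 − 3840.00) = -16.0000.
After k=2: 3.31877e+06.
Correction k=3: B_{6}/6! · (f^{(5)}(16) − f^{(5)}(8)) = 1/30240 · (120.000 − 120.000) = 0.00000.
After k=3: 3.31877e+06.
Correction k=4: B_{8}/8! · (f^{(7)}(16) − f^{(7)}(8)) = −1/1209600 · (0.00000 − 0.00000) = 0.00000.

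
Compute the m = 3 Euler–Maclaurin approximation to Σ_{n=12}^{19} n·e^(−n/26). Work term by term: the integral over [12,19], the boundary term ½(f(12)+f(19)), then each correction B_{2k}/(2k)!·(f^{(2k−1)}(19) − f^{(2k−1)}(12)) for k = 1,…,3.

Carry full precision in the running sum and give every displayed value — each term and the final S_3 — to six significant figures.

S_3 ≈ 67.6885

The integral term ∫_12^19 x·e^(−x/26) dx = 59.3495.
Endpoint term: (f(12) + f(19))/2 = (7.56376 + 9.14923)/2 = 8.35649.
Running total after boundary: 67.7060.
Correction k=1: B_{2}/2! · (f^{(1)}(19) − f^{(1)}(12)) = 1/12 · (0.129645 − 0.339399) = -0.0174795.
Partial sum through k=1: 67.6885.
Correction k=2: B_{4}/4! · (f^{(3)}(19) − f^{(3)}(12)) = −1/720 · (0.00161645 − 0.00236690) = 1.04229e-06.
Partial sum through k=2: 67.6885.
Correction k=3: B_{6}/6! · (f^{(5)}(19) − f^{(5)}(12)) = 1/30240 · (4.49870e-06 − 6.25996e-06) = -5.82427e-11.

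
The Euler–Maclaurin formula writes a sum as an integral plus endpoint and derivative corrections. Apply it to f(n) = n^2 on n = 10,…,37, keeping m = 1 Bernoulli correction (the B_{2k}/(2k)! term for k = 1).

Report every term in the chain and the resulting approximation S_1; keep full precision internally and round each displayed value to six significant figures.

S_1 ≈ 17290.0

Integral: ∫_10^37 x^2 dx = 16551.0.
Boundary: ½(f(10) + f(37)) = ½(100.000 + 1369.00) = 734.500.
So far: 17285.5.
Correction k=1: B_{2}/2! · (f^{(1)}(37) − f^{(1)}(10)) = 1/12 · (74.0000 − 20.0000) = 4.50000.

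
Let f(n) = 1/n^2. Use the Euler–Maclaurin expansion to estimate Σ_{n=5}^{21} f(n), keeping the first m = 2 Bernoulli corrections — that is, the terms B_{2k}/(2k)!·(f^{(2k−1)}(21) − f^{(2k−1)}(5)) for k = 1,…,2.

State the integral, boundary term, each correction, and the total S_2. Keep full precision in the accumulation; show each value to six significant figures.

S_2 ≈ 0.174819

The integral term ∫_5^21 1/x^2 dx = 0.152381.
Endpoint term: (f(5) + f(21))/2 = (0.0400000 + 0.00226757)/2 = 0.0211338.
Integral + boundary = 0.173515.
Correction k=1: B_{2}/2! · (f^{(1)}(21) − f^{(1)}(5)) = 1/12 · (-0.000215959 − (-0.0160000)) = 0.00131534.
Partial sum through k=1: 0.174830.
Correction k=2: B_{4}/4! · (f^{(3)}(21) − f^{(3)}(5)) = −1/720 · (-5.87645e-06 − (-0.00768000)) = -1.06585e-05.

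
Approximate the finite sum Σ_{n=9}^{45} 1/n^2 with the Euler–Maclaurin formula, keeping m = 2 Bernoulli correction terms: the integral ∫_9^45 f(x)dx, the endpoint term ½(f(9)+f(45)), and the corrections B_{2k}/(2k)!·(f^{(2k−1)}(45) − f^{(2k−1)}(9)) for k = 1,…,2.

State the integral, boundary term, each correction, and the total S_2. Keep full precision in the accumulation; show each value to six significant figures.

S_2 ≈ 0.0955349

∫_9^45 1/x^2 dx evaluates to 0.0888889.
½[f(9) + f(45)] = ½[0.0123457 + 0.000493827] = 0.00641975.
Running total after boundary: 0.0953086.
Correction k=1: B_{2}/2! · (f^{(1)}(45) − f^{(1)}(9)) = 1/12 · (-2.19479e-05 − (-0.00274348)) = 0.000226795.
Running total after k=1: 0.0955354.
Correction k=2: B_{4}/4! · (f^{(3)}(45) − f^{(3)}(9)) = −1/720 · (-1.30061e-07 − (-0.000406442)) = -5.64322e-07.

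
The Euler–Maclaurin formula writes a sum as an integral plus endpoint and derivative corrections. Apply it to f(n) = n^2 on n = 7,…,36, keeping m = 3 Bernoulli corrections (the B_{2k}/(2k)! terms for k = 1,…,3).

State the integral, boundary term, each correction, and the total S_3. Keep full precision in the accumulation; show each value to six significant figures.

Integral: ∫_7^36 x^2 dx = 15437.7.
½[f(7) + f(36)] = ½[49.0000 + 1296.00] = 672.500.
Running total after boundary: 16110.2.
Correction k=1: B_{2}/2! · (f^{(1)}(36) − f^{(1)}(7)) = 1/12 · (72.0000 − 14.0000) = 4.83333.
Running total after k=1: 16115.0.
Correction k=2: B_{4}/4! · (f^{(3)}(36) − f^{(3)}(7)) = −1/720 · (0.00000 − 0.00000) = 0.00000.
Running total after k=2: 16115.0.
Correction k=3: B_{6}/6! · (f^{(5)}(36) − f^{(5)}(7)) = 1/30240 · (0.00000 − 0.00000) = 0.00000.

S_3 ≈ 16115.0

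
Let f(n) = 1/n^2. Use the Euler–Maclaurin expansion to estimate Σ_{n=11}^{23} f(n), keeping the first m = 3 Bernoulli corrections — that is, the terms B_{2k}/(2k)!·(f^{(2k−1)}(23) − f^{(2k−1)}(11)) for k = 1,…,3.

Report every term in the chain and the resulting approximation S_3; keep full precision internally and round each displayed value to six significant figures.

The integral term ∫_11^23 1/x^2 dx = 0.0474308.
½[f(11) + f(23)] = ½[0.00826446 + 0.00189036] = 0.00507741.
So far: 0.0525082.
Order-1 term: 1/12 · (-0.000164379 − (-0.00150263)) = 0.000111521.
After k=1: 0.0526198.
Order-2 term: −1/720 · (-3.72883e-06 − (-0.000149021)) = -2.01795e-07.
After k=2: 0.0526196.
Order-3 term: 1/30240 · (-2.11465e-07 − (-3.69474e-05)) = 1.21481e-09.

S_3 ≈ 0.0526196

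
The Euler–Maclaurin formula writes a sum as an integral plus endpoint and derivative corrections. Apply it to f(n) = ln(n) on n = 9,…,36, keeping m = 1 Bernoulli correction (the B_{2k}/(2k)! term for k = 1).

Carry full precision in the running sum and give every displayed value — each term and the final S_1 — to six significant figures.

∫_9^36 ln(x) dx evaluates to 82.2317.
Boundary: ½(f(9) + f(36)) = ½(2.19722 + 3.58352) = 2.89037.
So far: 85.1220.
Correction k=1: B_{2}/2! · (f^{(1)}(36) − f^{(1)}(9)) = 1/12 · (0.0277778 − 0.111111) = -0.00694444.

S_1 ≈ 85.1151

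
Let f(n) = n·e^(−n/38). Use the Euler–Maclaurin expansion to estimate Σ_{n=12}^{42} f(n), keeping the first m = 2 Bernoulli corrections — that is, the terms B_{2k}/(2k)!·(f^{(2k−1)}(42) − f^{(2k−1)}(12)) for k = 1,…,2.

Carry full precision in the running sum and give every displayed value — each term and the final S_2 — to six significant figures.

S_2 ≈ 390.173

The integral term ∫_12^42 x·e^(−x/38) dx = 378.888.
Boundary: ½(f(12) + f(42)) = ½(8.75056 + 13.9072) = 11.3289.
So far: 390.217.
Correction k=1: B_{2}/2! · (f^{(1)}(42) − f^{(1)}(12)) = 1/12 · (-0.0348551 − 0.498935) = -0.0444825.
Partial sum through k=1: 390.173.
Correction k=2: B_{4}/4! · (f^{(3)}(42) − f^{(3)}(12)) = −1/720 · (0.000434482 − 0.00135551) = 1.27921e-06.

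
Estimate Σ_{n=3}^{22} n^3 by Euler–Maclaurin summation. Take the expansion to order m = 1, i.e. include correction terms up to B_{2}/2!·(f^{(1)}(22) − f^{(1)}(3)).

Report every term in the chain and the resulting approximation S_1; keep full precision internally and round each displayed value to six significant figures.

S_1 ≈ 64000.0

∫_3^22 x^3 dx evaluates to 58543.8.
½[f(3) + f(22)] = ½[27.0000 + 10648.0] = 5337.50.
So far: 63881.2.
Order-1 term: 1/12 · (1452.00 − 27.0000) = 118.750.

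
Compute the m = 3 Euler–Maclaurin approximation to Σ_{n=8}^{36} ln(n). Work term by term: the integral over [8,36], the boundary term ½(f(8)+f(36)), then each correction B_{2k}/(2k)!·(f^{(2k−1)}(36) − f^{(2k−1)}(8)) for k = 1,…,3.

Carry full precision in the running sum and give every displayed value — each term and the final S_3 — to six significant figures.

S_3 ≈ 87.1945

∫_8^36 ln(x) dx evaluates to 84.3711.
½[f(8) + f(36)] = ½[2.07944 + 3.58352] = 2.83148.
Running total after boundary: 87.2026.
Order-1 term: 1/12 · (0.0277778 − 0.125000) = -0.00810185.
After k=1: 87.1945.
Order-2 term: −1/720 · (4.28669e-05 − 0.00390625) = 5.36581e-06.
After k=2: 87.1945.
Order-3 term: 1/30240 · (3.96916e-07 − 0.000732422) = -2.42072e-08.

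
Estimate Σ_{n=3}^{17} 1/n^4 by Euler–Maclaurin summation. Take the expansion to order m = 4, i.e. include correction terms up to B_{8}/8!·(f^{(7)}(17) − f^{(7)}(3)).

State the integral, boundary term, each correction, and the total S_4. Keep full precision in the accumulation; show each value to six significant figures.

S_4 ≈ 0.0197604

∫_3^17 1/x^4 dx evaluates to 0.0122778.
Boundary: ½(f(3) + f(17)) = ½(0.0123457 + 1.19730e-05) = 0.00617883.
So far: 0.0184567.
k=1: B_{2}/(2)! × [f^{(1)}(17) − f^{(1)}(3)] = 1/12 × (-2.81719e-06 − (-0.0164609)) = 0.00137151.
Running total after k=1: 0.0198282.
k=2: B_{4}/(4)! × [f^{(3)}(17) − f^{(3)}(3)] = −1/720 × (-2.92441e-07 − (-0.0548697)) = -7.62075e-05.
Running total after k=2: 0.0197520.
k=3: B_{6}/(6)! × [f^{(5)}(17) − f^{(5)}(3)] = 1/30240 × (-5.66668e-08 − (-0.341411)) = 1.12901e-05.
Running total after k=3: 0.0197632.
k=4: B_{8}/(8)! × [f^{(7)}(17) − f^{(7)}(3)] = −1/1209600 × (-1.76471e-08 − (-3.41411)) = -2.82251e-06.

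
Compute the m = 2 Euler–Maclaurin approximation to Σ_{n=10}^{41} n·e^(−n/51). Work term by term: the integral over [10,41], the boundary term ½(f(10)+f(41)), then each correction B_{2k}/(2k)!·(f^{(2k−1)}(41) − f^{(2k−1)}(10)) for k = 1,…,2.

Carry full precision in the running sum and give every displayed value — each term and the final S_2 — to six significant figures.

S_2 ≈ 470.317

Integral: ∫_10^41 x·e^(−x/51) dx = 457.079.
Boundary: ½(f(10) + f(41)) = ½(8.21948 + 18.3504) = 13.2849.
Running total after boundary: 470.364.
Correction k=1: B_{2}/2! · (f^{(1)}(41) − f^{(1)}(10)) = 1/12 · (0.0877589 − 0.660782) = -0.0477519.
Running total after k=1: 470.317.
Correction k=2: B_{4}/4! · (f^{(3)}(41) − f^{(3)}(10)) = −1/720 · (0.000377893 − 0.000886073) = 7.05806e-07.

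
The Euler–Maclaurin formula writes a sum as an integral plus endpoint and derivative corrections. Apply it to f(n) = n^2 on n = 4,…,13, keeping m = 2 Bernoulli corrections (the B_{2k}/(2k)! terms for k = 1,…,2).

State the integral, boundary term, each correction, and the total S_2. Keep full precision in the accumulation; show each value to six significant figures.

S_2 ≈ 805.000

The integral term ∫_4^13 x^2 dx = 711.000.
Endpoint term: (f(4) + f(13))/2 = (16.0000 + 169.000)/2 = 92.5000.
Integral + boundary = 803.500.
Order-1 term: 1/12 · (26.0000 − 8.00000) = 1.50000.
After k=1: 805.000.
Order-2 term: −1/720 · (0.00000 − 0.00000) = 0.00000.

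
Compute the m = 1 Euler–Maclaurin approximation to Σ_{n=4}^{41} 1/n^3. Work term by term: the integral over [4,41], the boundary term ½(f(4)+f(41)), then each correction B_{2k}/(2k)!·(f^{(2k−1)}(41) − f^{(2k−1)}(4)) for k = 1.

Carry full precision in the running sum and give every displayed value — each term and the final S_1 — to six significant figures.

The integral term ∫_4^41 1/x^3 dx = 0.0309526.
½[f(4) + f(41)] = ½[0.0156250 + 1.45094e-05] = 0.00781975.
So far: 0.0387723.
Order-1 term: 1/12 · (-1.06166e-06 − (-0.0117188)) = 0.000976474.

S_1 ≈ 0.0397488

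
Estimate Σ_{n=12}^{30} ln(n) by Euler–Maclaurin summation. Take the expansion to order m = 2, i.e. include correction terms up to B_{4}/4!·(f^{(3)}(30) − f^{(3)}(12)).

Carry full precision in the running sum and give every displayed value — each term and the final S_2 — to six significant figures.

S_2 ≈ 57.1559

Integral: ∫_12^30 ln(x) dx = 54.2170.
Boundary: ½(f(12) + f(30)) = ½(2.48491 + 3.40120) = 2.94305.
Running total after boundary: 57.1601.
k=1: B_{2}/(2)! × [f^{(1)}(30) − f^{(1)}(12)] = 1/12 × (0.0333333 − 0.0833333) = -0.00416667.
Running total after k=1: 57.1559.
k=2: B_{4}/(4)! × [f^{(3)}(30) − f^{(3)}(12)] = −1/720 × (7.40741e-05 − 0.00115741) = 1.50463e-06.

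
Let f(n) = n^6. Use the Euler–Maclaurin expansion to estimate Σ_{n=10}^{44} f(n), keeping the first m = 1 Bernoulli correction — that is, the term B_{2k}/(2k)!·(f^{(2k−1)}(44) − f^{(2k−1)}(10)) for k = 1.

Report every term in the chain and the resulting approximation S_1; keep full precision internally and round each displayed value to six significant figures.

∫_10^44 x^6 dx evaluates to 4.56097e+10.
½[f(10) + f(44)] = ½[1.00000e+06 + 7.25631e+09] = 3.62866e+09.
So far: 4.92383e+10.
k=1: B_{2}/(2)! × [f^{(1)}(44) − f^{(1)}(10)] = 1/12 × (9.89497e+08 − 600000) = 8.24081e+07.

S_1 ≈ 4.93208e+10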